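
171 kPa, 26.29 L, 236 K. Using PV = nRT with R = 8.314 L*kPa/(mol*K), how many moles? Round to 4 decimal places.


PV = nRT, solve for n = PV / (RT).
PV = 171 * 26.29 = 4495.59
RT = 8.314 * 236 = 1962.104
n = 4495.59 / 1962.104
n = 2.29120882 mol, rounded to 4 dp:

2.2912 mol


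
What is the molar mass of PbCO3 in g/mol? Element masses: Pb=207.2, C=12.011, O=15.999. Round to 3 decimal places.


M = sum(count * atomic_mass) over atoms.
M = 1*207.2 + 1*12.011 + 3*15.999
M = 207.2 + 12.011 + 47.997
M = 267.208 g/mol, rounded to 3 dp:

267.208 g/mol


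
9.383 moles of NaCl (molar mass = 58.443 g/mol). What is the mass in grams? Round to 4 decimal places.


mass = n * M
mass = 9.383 * 58.443
mass = 548.370669 g, rounded to 4 dp:

548.3707 g


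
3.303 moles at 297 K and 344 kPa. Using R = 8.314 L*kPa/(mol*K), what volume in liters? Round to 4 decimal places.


PV = nRT, solve for V = nRT / P.
nRT = 3.303 * 8.314 * 297 = 8155.9592
V = 8155.9592 / 344
V = 23.70918372 L, rounded to 4 dp:

23.7092 L


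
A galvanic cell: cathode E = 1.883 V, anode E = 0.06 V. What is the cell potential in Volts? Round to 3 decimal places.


Standard cell potential: E_cell = E_cathode - E_anode.
E_cell = 1.883 - (0.06)
E_cell = 1.823 V, rounded to 3 dp:

1.823 V


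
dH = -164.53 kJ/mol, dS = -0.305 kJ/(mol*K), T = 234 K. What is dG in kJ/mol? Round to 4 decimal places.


Gibbs: dG = dH - T*dS (consistent units, dS already in kJ/(mol*K)).
T*dS = 234 * -0.305 = -71.37
dG = -164.53 - (-71.37)
dG = -93.16 kJ/mol, rounded to 4 dp:

-93.1600 kJ/mol


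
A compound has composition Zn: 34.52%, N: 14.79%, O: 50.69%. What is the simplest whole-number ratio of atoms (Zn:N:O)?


Assume 100 g of compound, divide each mass% by atomic mass to get moles, then normalize by the smallest to get a raw atom ratio.
Moles per 100 g: Zn: 34.52/65.38 = 0.528, N: 14.79/14.007 = 1.0559, O: 50.69/15.999 = 3.1683
Raw ratio (divide by min = 0.528): Zn: 1.0, N: 2.0, O: 6.001
Multiply by 1 to clear fractions: Zn: 1.0 ~= 1, N: 2.0 ~= 2, O: 6.001 ~= 6
Reduce by GCD to get the simplest whole-number ratio:

1:2:6


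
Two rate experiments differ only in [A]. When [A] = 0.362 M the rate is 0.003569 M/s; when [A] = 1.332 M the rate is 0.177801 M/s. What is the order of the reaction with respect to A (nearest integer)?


Rate is proportional to [A]^n, so rate2/rate1 = ([A]2/[A]1)^n. Take logs to solve for n.
rate2/rate1 = 0.177801 / 0.003569 = 49.8182
[A]2/[A]1 = 1.332 / 0.362 = 3.6796
n = ln(49.8182) / ln(3.6796) = 3.0
Nearest integer order:

3


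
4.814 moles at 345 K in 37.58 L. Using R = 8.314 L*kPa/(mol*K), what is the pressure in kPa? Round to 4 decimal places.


PV = nRT, solve for P = nRT / V.
nRT = 4.814 * 8.314 * 345 = 13808.1406
P = 13808.1406 / 37.58
P = 367.43322512 kPa, rounded to 4 dp:

367.4332 kPa


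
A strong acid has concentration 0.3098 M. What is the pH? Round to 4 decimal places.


A strong acid dissociates completely, so [H+] equals the given concentration.
pH = -log10([H+]) = -log10(0.3098)
pH = 0.50891859, rounded to 4 dp:

0.5089


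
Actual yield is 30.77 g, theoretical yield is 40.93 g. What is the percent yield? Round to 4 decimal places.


% yield = 100 * actual / theoretical
% yield = 100 * 30.77 / 40.93
% yield = 75.17713169 %, rounded to 4 dp:

75.1771 %


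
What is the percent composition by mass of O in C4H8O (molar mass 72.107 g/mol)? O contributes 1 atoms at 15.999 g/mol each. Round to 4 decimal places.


pct = 100 * (n_elem * M_elem) / M_total
mass_contribution = 1 * 15.999 = 15.999 g/mol
pct = 100 * 15.999 / 72.107
pct = 22.18785971 %, rounded to 4 dp:

22.1879 %


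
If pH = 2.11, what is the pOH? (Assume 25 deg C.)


At 25 deg C, pH + pOH = 14.
pOH = 14 - pH = 14 - 2.11
pOH = 11.89:

11.89


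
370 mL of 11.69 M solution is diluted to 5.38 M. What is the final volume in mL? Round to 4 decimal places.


Dilution: M1*V1 = M2*V2, solve for V2.
V2 = M1*V1 / M2
V2 = 11.69 * 370 / 5.38
V2 = 4325.3 / 5.38
V2 = 803.95910781 mL, rounded to 4 dp:

803.9591 mL


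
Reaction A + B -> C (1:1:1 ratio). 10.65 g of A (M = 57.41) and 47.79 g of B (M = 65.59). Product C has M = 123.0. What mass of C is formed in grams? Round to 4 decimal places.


Find moles of each reactant; the smaller value is the limiting reagent in a 1:1:1 reaction, so moles_C equals moles of the limiter.
n_A = mass_A / M_A = 10.65 / 57.41 = 0.185508 mol
n_B = mass_B / M_B = 47.79 / 65.59 = 0.728617 mol
Limiting reagent: A (smaller), n_limiting = 0.185508 mol
mass_C = n_limiting * M_C = 0.185508 * 123.0
mass_C = 22.817484 g, rounded to 4 dp:

22.8175 g


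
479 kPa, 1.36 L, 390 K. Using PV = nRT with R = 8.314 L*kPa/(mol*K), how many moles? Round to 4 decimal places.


PV = nRT, solve for n = PV / (RT).
PV = 479 * 1.36 = 651.44
RT = 8.314 * 390 = 3242.46
n = 651.44 / 3242.46
n = 0.20090919 mol, rounded to 4 dp:

0.2009 mol


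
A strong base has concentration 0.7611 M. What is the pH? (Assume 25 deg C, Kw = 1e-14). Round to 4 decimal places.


A strong base dissociates completely, so [OH-] equals the given concentration.
pOH = -log10([OH-]) = -log10(0.7611) = 0.118558
pH = 14 - pOH = 14 - 0.118558
pH = 13.881442, rounded to 4 dp:

13.8814


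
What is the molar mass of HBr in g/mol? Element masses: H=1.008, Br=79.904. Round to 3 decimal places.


M = sum(count * atomic_mass) over atoms.
M = 1*1.008 + 1*79.904
M = 1.008 + 79.904
M = 80.912 g/mol, rounded to 3 dp:

80.912 g/mol


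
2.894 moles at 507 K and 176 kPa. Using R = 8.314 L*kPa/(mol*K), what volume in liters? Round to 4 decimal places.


PV = nRT, solve for V = nRT / P.
nRT = 2.894 * 8.314 * 507 = 12198.783
V = 12198.783 / 176
V = 69.31126705 L, rounded to 4 dp:

69.3113 L


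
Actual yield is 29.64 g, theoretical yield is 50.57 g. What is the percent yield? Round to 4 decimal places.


% yield = 100 * actual / theoretical
% yield = 100 * 29.64 / 50.57
% yield = 58.61182519 %, rounded to 4 dp:

58.6118 %


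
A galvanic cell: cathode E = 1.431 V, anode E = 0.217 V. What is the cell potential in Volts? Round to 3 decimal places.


Standard cell potential: E_cell = E_cathode - E_anode.
E_cell = 1.431 - (0.217)
E_cell = 1.214 V, rounded to 3 dp:

1.214 V


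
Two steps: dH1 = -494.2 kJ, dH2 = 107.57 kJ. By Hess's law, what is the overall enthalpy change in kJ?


Hess's law: enthalpy is a state function, so add the step enthalpies.
dH_total = dH1 + dH2 = -494.2 + (107.57)
dH_total = -386.63 kJ:

-386.63 kJ


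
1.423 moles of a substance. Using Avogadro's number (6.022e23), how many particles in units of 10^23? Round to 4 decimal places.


N = n * NA, then divide by 1e23 for the requested units.
N / 1e23 = n * 6.022
N / 1e23 = 1.423 * 6.022
N / 1e23 = 8.569306, rounded to 4 dp:

8.5693


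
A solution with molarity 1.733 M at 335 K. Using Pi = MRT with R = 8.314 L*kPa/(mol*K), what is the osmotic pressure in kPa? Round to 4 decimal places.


Osmotic pressure (van't Hoff): Pi = M*R*T.
RT = 8.314 * 335 = 2785.19
Pi = 1.733 * 2785.19
Pi = 4826.73427 kPa, rounded to 4 dp:

4826.7343 kPa


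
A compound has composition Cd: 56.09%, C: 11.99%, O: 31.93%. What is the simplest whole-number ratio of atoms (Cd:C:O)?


Assume 100 g of compound, divide each mass% by atomic mass to get moles, then normalize by the smallest to get a raw atom ratio.
Moles per 100 g: Cd: 56.09/112.414 = 0.499, C: 11.99/12.011 = 0.9983, O: 31.93/15.999 = 1.9957
Raw ratio (divide by min = 0.499): Cd: 1.0, C: 2.001, O: 4.0
Multiply by 1 to clear fractions: Cd: 1.0 ~= 1, C: 2.001 ~= 2, O: 4.0 ~= 4
Reduce by GCD to get the simplest whole-number ratio:

1:2:4


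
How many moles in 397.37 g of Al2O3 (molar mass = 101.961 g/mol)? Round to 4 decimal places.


n = mass / M
n = 397.37 / 101.961
n = 3.89727445 mol, rounded to 4 dp:

3.8973 mol


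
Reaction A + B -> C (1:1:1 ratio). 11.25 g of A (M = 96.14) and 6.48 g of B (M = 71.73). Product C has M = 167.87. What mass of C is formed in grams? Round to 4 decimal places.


Find moles of each reactant; the smaller value is the limiting reagent in a 1:1:1 reaction, so moles_C equals moles of the limiter.
n_A = mass_A / M_A = 11.25 / 96.14 = 0.117017 mol
n_B = mass_B / M_B = 6.48 / 71.73 = 0.090339 mol
Limiting reagent: B (smaller), n_limiting = 0.090339 mol
mass_C = n_limiting * M_C = 0.090339 * 167.87
mass_C = 15.16520793 g, rounded to 4 dp:

15.1652 g


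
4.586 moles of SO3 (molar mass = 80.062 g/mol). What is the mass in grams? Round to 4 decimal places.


mass = n * M
mass = 4.586 * 80.062
mass = 367.164332 g, rounded to 4 dp:

367.1643 g


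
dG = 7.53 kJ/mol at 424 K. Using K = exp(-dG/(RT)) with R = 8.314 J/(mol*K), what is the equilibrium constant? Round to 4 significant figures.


dG is in kJ/mol; multiply by 1000 to match R in J/(mol*K).
RT = 8.314 * 424 = 3525.136 J/mol
exponent = -dG*1000 / (RT) = -(7.53*1000) / 3525.136 = -2.1360878
K = exp(-2.1360878)
K = 0.11811603, rounded to 4 significant figures:

0.1181


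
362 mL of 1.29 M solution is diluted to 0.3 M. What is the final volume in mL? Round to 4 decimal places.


Dilution: M1*V1 = M2*V2, solve for V2.
V2 = M1*V1 / M2
V2 = 1.29 * 362 / 0.3
V2 = 466.98 / 0.3
V2 = 1556.6 mL, rounded to 4 dp:

1556.6000 mL


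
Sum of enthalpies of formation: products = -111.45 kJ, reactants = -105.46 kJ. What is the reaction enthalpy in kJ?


dH_rxn = sum(dH_f products) - sum(dH_f reactants)
dH_rxn = -111.45 - (-105.46)
dH_rxn = -5.99 kJ:

-5.99 kJ


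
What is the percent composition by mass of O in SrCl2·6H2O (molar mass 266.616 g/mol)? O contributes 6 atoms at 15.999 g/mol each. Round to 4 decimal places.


pct = 100 * (n_elem * M_elem) / M_total
mass_contribution = 6 * 15.999 = 95.994 g/mol
pct = 100 * 95.994 / 266.616
pct = 36.00459087 %, rounded to 4 dp:

36.0046 %


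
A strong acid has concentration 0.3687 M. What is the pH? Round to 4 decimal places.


A strong acid dissociates completely, so [H+] equals the given concentration.
pH = -log10([H+]) = -log10(0.3687)
pH = 0.43332686, rounded to 4 dp:

0.4333


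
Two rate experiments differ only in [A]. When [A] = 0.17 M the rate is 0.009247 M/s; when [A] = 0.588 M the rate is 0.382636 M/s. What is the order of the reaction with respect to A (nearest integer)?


Rate is proportional to [A]^n, so rate2/rate1 = ([A]2/[A]1)^n. Take logs to solve for n.
rate2/rate1 = 0.382636 / 0.009247 = 41.3795
[A]2/[A]1 = 0.588 / 0.17 = 3.4588
n = ln(41.3795) / ln(3.4588) = 3.0
Nearest integer order:

3


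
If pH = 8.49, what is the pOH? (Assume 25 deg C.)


At 25 deg C, pH + pOH = 14.
pOH = 14 - pH = 14 - 8.49
pOH = 5.51:

5.51


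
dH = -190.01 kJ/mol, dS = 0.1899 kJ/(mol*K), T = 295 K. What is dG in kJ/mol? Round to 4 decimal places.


Gibbs: dG = dH - T*dS (consistent units, dS already in kJ/(mol*K)).
T*dS = 295 * 0.1899 = 56.0205
dG = -190.01 - (56.0205)
dG = -246.0305 kJ/mol, rounded to 4 dp:

-246.0305 kJ/mol


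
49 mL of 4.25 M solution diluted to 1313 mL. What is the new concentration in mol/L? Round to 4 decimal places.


Dilution: M1*V1 = M2*V2, solve for M2.
M2 = M1*V1 / V2
M2 = 4.25 * 49 / 1313
M2 = 208.25 / 1313
M2 = 0.15860625 mol/L, rounded to 4 dp:

0.1586 mol/L


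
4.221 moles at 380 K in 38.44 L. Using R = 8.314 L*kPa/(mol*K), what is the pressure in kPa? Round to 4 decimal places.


PV = nRT, solve for P = nRT / V.
nRT = 4.221 * 8.314 * 380 = 13335.4897
P = 13335.4897 / 38.44
P = 346.91700572 kPa, rounded to 4 dp:

346.9170 kPa


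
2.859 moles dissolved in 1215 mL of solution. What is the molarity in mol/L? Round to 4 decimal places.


Convert volume to liters: V_L = V_mL / 1000.
V_L = 1215 / 1000 = 1.215 L
M = n / V_L = 2.859 / 1.215
M = 2.35308642 mol/L, rounded to 4 dp:

2.3531 mol/L


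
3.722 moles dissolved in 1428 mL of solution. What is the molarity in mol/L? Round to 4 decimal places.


Convert volume to liters: V_L = V_mL / 1000.
V_L = 1428 / 1000 = 1.428 L
M = n / V_L = 3.722 / 1.428
M = 2.60644258 mol/L, rounded to 4 dp:

2.6064 mol/L


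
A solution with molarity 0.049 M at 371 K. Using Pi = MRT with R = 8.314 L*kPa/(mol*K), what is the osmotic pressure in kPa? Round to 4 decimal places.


Osmotic pressure (van't Hoff): Pi = M*R*T.
RT = 8.314 * 371 = 3084.494
Pi = 0.049 * 3084.494
Pi = 151.140206 kPa, rounded to 4 dp:

151.1402 kPa


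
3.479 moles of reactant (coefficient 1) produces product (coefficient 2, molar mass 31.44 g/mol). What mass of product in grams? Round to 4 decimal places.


Use the coefficient ratio to convert reactant moles to product moles, then multiply by the product's molar mass.
moles_P = moles_R * (coeff_P / coeff_R) = 3.479 * (2/1) = 6.958
mass_P = moles_P * M_P = 6.958 * 31.44
mass_P = 218.75952 g, rounded to 4 dp:

218.7595 g


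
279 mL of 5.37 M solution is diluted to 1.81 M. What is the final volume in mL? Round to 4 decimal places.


Dilution: M1*V1 = M2*V2, solve for V2.
V2 = M1*V1 / M2
V2 = 5.37 * 279 / 1.81
V2 = 1498.23 / 1.81
V2 = 827.75138122 mL, rounded to 4 dp:

827.7514 mL


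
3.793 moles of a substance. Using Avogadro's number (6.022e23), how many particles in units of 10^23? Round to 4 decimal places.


N = n * NA, then divide by 1e23 for the requested units.
N / 1e23 = n * 6.022
N / 1e23 = 3.793 * 6.022
N / 1e23 = 22.841446, rounded to 4 dp:

22.8414


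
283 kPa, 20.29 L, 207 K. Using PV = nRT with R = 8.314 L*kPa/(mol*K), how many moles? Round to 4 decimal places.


PV = nRT, solve for n = PV / (RT).
PV = 283 * 20.29 = 5742.07
RT = 8.314 * 207 = 1720.998
n = 5742.07 / 1720.998
n = 3.33647686 mol, rounded to 4 dp:

3.3365 mol


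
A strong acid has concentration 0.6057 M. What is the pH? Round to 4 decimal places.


A strong acid dissociates completely, so [H+] equals the given concentration.
pH = -log10([H+]) = -log10(0.6057)
pH = 0.21774243, rounded to 4 dp:

0.2177


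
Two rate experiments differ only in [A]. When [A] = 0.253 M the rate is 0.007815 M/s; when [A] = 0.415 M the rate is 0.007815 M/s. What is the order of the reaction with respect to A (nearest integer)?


Rate is proportional to [A]^n, so rate2/rate1 = ([A]2/[A]1)^n. Take logs to solve for n.
rate2/rate1 = 0.007815 / 0.007815 = 1.0
[A]2/[A]1 = 0.415 / 0.253 = 1.6403
n = ln(1.0) / ln(1.6403) = 0.0
Nearest integer order:

0


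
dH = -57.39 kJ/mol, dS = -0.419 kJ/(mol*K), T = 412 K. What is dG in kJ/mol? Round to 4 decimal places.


Gibbs: dG = dH - T*dS (consistent units, dS already in kJ/(mol*K)).
T*dS = 412 * -0.419 = -172.628
dG = -57.39 - (-172.628)
dG = 115.238 kJ/mol, rounded to 4 dp:

115.2380 kJ/mol


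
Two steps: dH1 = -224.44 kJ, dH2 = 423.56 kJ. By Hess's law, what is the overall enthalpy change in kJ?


Hess's law: enthalpy is a state function, so add the step enthalpies.
dH_total = dH1 + dH2 = -224.44 + (423.56)
dH_total = 199.12 kJ:

199.12 kJ


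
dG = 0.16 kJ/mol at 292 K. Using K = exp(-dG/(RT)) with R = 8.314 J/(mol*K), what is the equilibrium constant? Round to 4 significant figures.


dG is in kJ/mol; multiply by 1000 to match R in J/(mol*K).
RT = 8.314 * 292 = 2427.688 J/mol
exponent = -dG*1000 / (RT) = -(0.16*1000) / 2427.688 = -0.06590633
K = exp(-0.06590633)
K = 0.93621856, rounded to 4 significant figures:

0.9362


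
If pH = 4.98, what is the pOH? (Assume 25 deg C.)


At 25 deg C, pH + pOH = 14.
pOH = 14 - pH = 14 - 4.98
pOH = 9.02:

9.02


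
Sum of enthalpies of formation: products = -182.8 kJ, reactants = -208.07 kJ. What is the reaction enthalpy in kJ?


dH_rxn = sum(dH_f products) - sum(dH_f reactants)
dH_rxn = -182.8 - (-208.07)
dH_rxn = 25.27 kJ:

25.27 kJ


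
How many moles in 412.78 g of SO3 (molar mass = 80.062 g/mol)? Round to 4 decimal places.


n = mass / M
n = 412.78 / 80.062
n = 5.15575429 mol, rounded to 4 dp:

5.1558 mol


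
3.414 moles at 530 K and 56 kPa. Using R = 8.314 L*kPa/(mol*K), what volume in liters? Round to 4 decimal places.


PV = nRT, solve for V = nRT / P.
nRT = 3.414 * 8.314 * 530 = 15043.5179
V = 15043.5179 / 56
V = 268.63424821 L, rounded to 4 dp:

268.6342 L


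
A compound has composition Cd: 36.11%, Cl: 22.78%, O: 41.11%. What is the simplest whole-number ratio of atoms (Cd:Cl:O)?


Assume 100 g of compound, divide each mass% by atomic mass to get moles, then normalize by the smallest to get a raw atom ratio.
Moles per 100 g: Cd: 36.11/112.414 = 0.3212, Cl: 22.78/35.453 = 0.6425, O: 41.11/15.999 = 2.5695
Raw ratio (divide by min = 0.3212): Cd: 1.0, Cl: 2.0, O: 7.999
Multiply by 1 to clear fractions: Cd: 1.0 ~= 1, Cl: 2.0 ~= 2, O: 7.999 ~= 8
Reduce by GCD to get the simplest whole-number ratio:

1:2:8


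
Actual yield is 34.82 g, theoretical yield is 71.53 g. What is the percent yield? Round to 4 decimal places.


% yield = 100 * actual / theoretical
% yield = 100 * 34.82 / 71.53
% yield = 48.678876 %, rounded to 4 dp:

48.6789 %


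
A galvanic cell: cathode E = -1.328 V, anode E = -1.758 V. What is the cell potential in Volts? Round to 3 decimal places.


Standard cell potential: E_cell = E_cathode - E_anode.
E_cell = -1.328 - (-1.758)
E_cell = 0.43 V, rounded to 3 dp:

0.430 V


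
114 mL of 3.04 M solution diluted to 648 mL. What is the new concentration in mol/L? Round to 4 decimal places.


Dilution: M1*V1 = M2*V2, solve for M2.
M2 = M1*V1 / V2
M2 = 3.04 * 114 / 648
M2 = 346.56 / 648
M2 = 0.53481481 mol/L, rounded to 4 dp:

0.5348 mol/L


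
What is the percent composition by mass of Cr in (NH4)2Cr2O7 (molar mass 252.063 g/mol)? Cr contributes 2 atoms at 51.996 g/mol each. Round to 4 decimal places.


pct = 100 * (n_elem * M_elem) / M_total
mass_contribution = 2 * 51.996 = 103.992 g/mol
pct = 100 * 103.992 / 252.063
pct = 41.25635258 %, rounded to 4 dp:

41.2564 %


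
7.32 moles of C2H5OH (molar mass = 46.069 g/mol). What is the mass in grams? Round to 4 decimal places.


mass = n * M
mass = 7.32 * 46.069
mass = 337.22508 g, rounded to 4 dp:

337.2251 g


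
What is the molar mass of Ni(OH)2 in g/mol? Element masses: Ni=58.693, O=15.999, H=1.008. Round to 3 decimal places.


M = sum(count * atomic_mass) over atoms.
M = 1*58.693 + 2*15.999 + 2*1.008
M = 58.693 + 31.998 + 2.016
M = 92.707 g/mol, rounded to 3 dp:

92.707 g/mol


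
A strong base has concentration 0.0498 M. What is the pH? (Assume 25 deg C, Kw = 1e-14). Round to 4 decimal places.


A strong base dissociates completely, so [OH-] equals the given concentration.
pOH = -log10([OH-]) = -log10(0.0498) = 1.302771
pH = 14 - pOH = 14 - 1.302771
pH = 12.697229, rounded to 4 dp:

12.6972


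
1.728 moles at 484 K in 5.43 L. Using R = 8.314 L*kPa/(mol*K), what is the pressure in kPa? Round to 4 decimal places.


PV = nRT, solve for P = nRT / V.
nRT = 1.728 * 8.314 * 484 = 6953.4305
P = 6953.4305 / 5.43
P = 1280.55810313 kPa, rounded to 4 dp:

1280.5581 kPa


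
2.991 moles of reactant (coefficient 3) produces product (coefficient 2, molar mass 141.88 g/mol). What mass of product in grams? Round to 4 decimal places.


Use the coefficient ratio to convert reactant moles to product moles, then multiply by the product's molar mass.
moles_P = moles_R * (coeff_P / coeff_R) = 2.991 * (2/3) = 1.994
mass_P = moles_P * M_P = 1.994 * 141.88
mass_P = 282.90872 g, rounded to 4 dp:

282.9087 g


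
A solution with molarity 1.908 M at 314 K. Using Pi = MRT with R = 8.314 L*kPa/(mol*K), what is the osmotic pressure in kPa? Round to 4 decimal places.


Osmotic pressure (van't Hoff): Pi = M*R*T.
RT = 8.314 * 314 = 2610.596
Pi = 1.908 * 2610.596
Pi = 4981.017168 kPa, rounded to 4 dp:

4981.0172 kPa


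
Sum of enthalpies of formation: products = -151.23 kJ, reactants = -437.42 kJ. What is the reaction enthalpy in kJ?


dH_rxn = sum(dH_f products) - sum(dH_f reactants)
dH_rxn = -151.23 - (-437.42)
dH_rxn = 286.19 kJ:

286.19 kJ


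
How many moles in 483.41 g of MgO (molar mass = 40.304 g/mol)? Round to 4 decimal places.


n = mass / M
n = 483.41 / 40.304
n = 11.99409488 mol, rounded to 4 dp:

11.9941 mol


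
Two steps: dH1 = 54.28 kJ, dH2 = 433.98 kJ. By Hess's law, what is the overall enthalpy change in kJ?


Hess's law: enthalpy is a state function, so add the step enthalpies.
dH_total = dH1 + dH2 = 54.28 + (433.98)
dH_total = 488.26 kJ:

488.26 kJ


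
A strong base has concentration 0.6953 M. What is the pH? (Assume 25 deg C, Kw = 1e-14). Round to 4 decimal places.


A strong base dissociates completely, so [OH-] equals the given concentration.
pOH = -log10([OH-]) = -log10(0.6953) = 0.157828
pH = 14 - pOH = 14 - 0.157828
pH = 13.842172, rounded to 4 dp:

13.8422


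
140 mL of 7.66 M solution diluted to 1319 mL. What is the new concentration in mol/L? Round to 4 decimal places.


Dilution: M1*V1 = M2*V2, solve for M2.
M2 = M1*V1 / V2
M2 = 7.66 * 140 / 1319
M2 = 1072.4 / 1319
M2 = 0.81304018 mol/L, rounded to 4 dp:

0.8130 mol/L


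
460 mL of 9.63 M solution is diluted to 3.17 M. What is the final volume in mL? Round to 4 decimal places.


Dilution: M1*V1 = M2*V2, solve for V2.
V2 = M1*V1 / M2
V2 = 9.63 * 460 / 3.17
V2 = 4429.8 / 3.17
V2 = 1397.41324921 mL, rounded to 4 dp:

1397.4132 mL


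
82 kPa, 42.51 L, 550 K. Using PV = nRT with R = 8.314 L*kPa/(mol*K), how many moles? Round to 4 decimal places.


PV = nRT, solve for n = PV / (RT).
PV = 82 * 42.51 = 3485.82
RT = 8.314 * 550 = 4572.7
n = 3485.82 / 4572.7
n = 0.76231111 mol, rounded to 4 dp:

0.7623 mol


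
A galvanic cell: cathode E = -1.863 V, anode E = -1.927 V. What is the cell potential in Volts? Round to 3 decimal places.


Standard cell potential: E_cell = E_cathode - E_anode.
E_cell = -1.863 - (-1.927)
E_cell = 0.064 V, rounded to 3 dp:

0.064 V


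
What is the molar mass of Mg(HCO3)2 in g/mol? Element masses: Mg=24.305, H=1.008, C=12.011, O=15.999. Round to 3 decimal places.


M = sum(count * atomic_mass) over atoms.
M = 1*24.305 + 2*1.008 + 2*12.011 + 6*15.999
M = 24.305 + 2.016 + 24.022 + 95.994
M = 146.337 g/mol, rounded to 3 dp:

146.337 g/mol


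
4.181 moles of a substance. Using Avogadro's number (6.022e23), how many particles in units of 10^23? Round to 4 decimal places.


N = n * NA, then divide by 1e23 for the requested units.
N / 1e23 = n * 6.022
N / 1e23 = 4.181 * 6.022
N / 1e23 = 25.177982, rounded to 4 dp:

25.1780


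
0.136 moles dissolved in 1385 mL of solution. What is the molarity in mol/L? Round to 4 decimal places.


Convert volume to liters: V_L = V_mL / 1000.
V_L = 1385 / 1000 = 1.385 L
M = n / V_L = 0.136 / 1.385
M = 0.09819495 mol/L, rounded to 4 dp:

0.0982 mol/L


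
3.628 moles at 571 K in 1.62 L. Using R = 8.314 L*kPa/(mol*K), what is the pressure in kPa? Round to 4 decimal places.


PV = nRT, solve for P = nRT / V.
nRT = 3.628 * 8.314 * 571 = 17223.1826
P = 17223.1826 / 1.62
P = 10631.59419753 kPa, rounded to 4 dp:

10631.5942 kPa


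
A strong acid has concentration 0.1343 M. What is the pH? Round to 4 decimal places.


A strong acid dissociates completely, so [H+] equals the given concentration.
pH = -log10([H+]) = -log10(0.1343)
pH = 0.87192399, rounded to 4 dp:

0.8719


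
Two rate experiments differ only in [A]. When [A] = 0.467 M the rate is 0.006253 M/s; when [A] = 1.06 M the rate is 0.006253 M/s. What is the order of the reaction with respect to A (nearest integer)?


Rate is proportional to [A]^n, so rate2/rate1 = ([A]2/[A]1)^n. Take logs to solve for n.
rate2/rate1 = 0.006253 / 0.006253 = 1.0
[A]2/[A]1 = 1.06 / 0.467 = 2.2698
n = ln(1.0) / ln(2.2698) = 0.0
Nearest integer order:

0


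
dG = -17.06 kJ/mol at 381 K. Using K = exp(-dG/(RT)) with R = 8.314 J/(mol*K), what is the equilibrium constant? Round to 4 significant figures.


dG is in kJ/mol; multiply by 1000 to match R in J/(mol*K).
RT = 8.314 * 381 = 3167.634 J/mol
exponent = -dG*1000 / (RT) = -(-17.06*1000) / 3167.634 = 5.38572322
K = exp(5.38572322)
K = 218.2679, rounded to 4 significant figures:

218.3


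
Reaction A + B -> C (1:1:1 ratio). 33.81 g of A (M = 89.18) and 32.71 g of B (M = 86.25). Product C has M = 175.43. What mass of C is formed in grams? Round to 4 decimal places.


Find moles of each reactant; the smaller value is the limiting reagent in a 1:1:1 reaction, so moles_C equals moles of the limiter.
n_A = mass_A / M_A = 33.81 / 89.18 = 0.379121 mol
n_B = mass_B / M_B = 32.71 / 86.25 = 0.379246 mol
Limiting reagent: A (smaller), n_limiting = 0.379121 mol
mass_C = n_limiting * M_C = 0.379121 * 175.43
mass_C = 66.50919703 g, rounded to 4 dp:

66.5092 g


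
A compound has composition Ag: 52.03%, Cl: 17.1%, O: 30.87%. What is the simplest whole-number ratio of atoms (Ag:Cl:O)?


Assume 100 g of compound, divide each mass% by atomic mass to get moles, then normalize by the smallest to get a raw atom ratio.
Moles per 100 g: Ag: 52.03/107.868 = 0.4823, Cl: 17.1/35.453 = 0.4823, O: 30.87/15.999 = 1.9295
Raw ratio (divide by min = 0.4823): Ag: 1.0, Cl: 1.0, O: 4.0
Multiply by 1 to clear fractions: Ag: 1.0 ~= 1, Cl: 1.0 ~= 1, O: 4.0 ~= 4
Reduce by GCD to get the simplest whole-number ratio:

1:1:4


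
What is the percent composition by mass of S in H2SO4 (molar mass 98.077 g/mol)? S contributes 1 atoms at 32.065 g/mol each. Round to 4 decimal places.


pct = 100 * (n_elem * M_elem) / M_total
mass_contribution = 1 * 32.065 = 32.065 g/mol
pct = 100 * 32.065 / 98.077
pct = 32.69369985 %, rounded to 4 dp:

32.6937 %


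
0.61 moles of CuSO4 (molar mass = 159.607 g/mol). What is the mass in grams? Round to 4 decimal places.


mass = n * M
mass = 0.61 * 159.607
mass = 97.36027 g, rounded to 4 dp:

97.3603 g


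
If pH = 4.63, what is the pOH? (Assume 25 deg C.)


At 25 deg C, pH + pOH = 14.
pOH = 14 - pH = 14 - 4.63
pOH = 9.37:

9.37


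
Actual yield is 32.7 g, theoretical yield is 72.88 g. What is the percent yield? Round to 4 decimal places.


% yield = 100 * actual / theoretical
% yield = 100 * 32.7 / 72.88
% yield = 44.86827662 %, rounded to 4 dp:

44.8683 %


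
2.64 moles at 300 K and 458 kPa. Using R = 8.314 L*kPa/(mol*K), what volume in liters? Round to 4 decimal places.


PV = nRT, solve for V = nRT / P.
nRT = 2.64 * 8.314 * 300 = 6584.688
V = 6584.688 / 458
V = 14.37704803 L, rounded to 4 dp:

14.3770 L


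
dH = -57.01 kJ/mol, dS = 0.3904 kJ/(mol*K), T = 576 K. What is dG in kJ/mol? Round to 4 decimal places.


Gibbs: dG = dH - T*dS (consistent units, dS already in kJ/(mol*K)).
T*dS = 576 * 0.3904 = 224.8704
dG = -57.01 - (224.8704)
dG = -281.8804 kJ/mol, rounded to 4 dp:

-281.8804 kJ/mol


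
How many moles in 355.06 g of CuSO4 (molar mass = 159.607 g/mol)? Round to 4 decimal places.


n = mass / M
n = 355.06 / 159.607
n = 2.22458915 mol, rounded to 4 dp:

2.2246 mol


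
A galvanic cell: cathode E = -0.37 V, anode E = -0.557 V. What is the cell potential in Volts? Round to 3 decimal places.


Standard cell potential: E_cell = E_cathode - E_anode.
E_cell = -0.37 - (-0.557)
E_cell = 0.187 V, rounded to 3 dp:

0.187 V


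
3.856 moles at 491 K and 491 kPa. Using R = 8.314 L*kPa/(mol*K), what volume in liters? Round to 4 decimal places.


PV = nRT, solve for V = nRT / P.
nRT = 3.856 * 8.314 * 491 = 15740.8629
V = 15740.8629 / 491
V = 32.05878391 L, rounded to 4 dp:

32.0588 L


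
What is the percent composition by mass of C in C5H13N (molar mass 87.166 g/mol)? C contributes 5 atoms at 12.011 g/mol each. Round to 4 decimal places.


pct = 100 * (n_elem * M_elem) / M_total
mass_contribution = 5 * 12.011 = 60.055 g/mol
pct = 100 * 60.055 / 87.166
pct = 68.89727646 %, rounded to 4 dp:

68.8973 %


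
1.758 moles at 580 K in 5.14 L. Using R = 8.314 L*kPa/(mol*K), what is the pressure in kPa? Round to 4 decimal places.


PV = nRT, solve for P = nRT / V.
nRT = 1.758 * 8.314 * 580 = 8477.287
P = 8477.287 / 5.14
P = 1649.27762646 kPa, rounded to 4 dp:

1649.2776 kPa


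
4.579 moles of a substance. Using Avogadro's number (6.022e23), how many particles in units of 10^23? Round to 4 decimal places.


N = n * NA, then divide by 1e23 for the requested units.
N / 1e23 = n * 6.022
N / 1e23 = 4.579 * 6.022
N / 1e23 = 27.574738, rounded to 4 dp:

27.5747


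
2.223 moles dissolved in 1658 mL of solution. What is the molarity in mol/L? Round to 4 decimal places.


Convert volume to liters: V_L = V_mL / 1000.
V_L = 1658 / 1000 = 1.658 L
M = n / V_L = 2.223 / 1.658
M = 1.34077201 mol/L, rounded to 4 dp:

1.3408 mol/L


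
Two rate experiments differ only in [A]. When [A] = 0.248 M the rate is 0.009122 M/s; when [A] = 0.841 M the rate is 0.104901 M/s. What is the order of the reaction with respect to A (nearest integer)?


Rate is proportional to [A]^n, so rate2/rate1 = ([A]2/[A]1)^n. Take logs to solve for n.
rate2/rate1 = 0.104901 / 0.009122 = 11.4998
[A]2/[A]1 = 0.841 / 0.248 = 3.3911
n = ln(11.4998) / ln(3.3911) = 2.0
Nearest integer order:

2


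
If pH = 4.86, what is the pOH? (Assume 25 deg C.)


At 25 deg C, pH + pOH = 14.
pOH = 14 - pH = 14 - 4.86
pOH = 9.14:

9.14


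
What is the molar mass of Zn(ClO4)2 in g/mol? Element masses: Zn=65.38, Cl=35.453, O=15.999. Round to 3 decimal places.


M = sum(count * atomic_mass) over atoms.
M = 1*65.38 + 2*35.453 + 8*15.999
M = 65.38 + 70.906 + 127.992
M = 264.278 g/mol, rounded to 3 dp:

264.278 g/mol


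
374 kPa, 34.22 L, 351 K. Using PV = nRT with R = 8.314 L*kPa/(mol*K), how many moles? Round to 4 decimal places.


PV = nRT, solve for n = PV / (RT).
PV = 374 * 34.22 = 12798.28
RT = 8.314 * 351 = 2918.214
n = 12798.28 / 2918.214
n = 4.38565506 mol, rounded to 4 dp:

4.3857 mol


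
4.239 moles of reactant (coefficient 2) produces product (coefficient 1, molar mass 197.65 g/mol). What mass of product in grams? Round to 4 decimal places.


Use the coefficient ratio to convert reactant moles to product moles, then multiply by the product's molar mass.
moles_P = moles_R * (coeff_P / coeff_R) = 4.239 * (1/2) = 2.1195
mass_P = moles_P * M_P = 2.1195 * 197.65
mass_P = 418.919175 g, rounded to 4 dp:

418.9192 g


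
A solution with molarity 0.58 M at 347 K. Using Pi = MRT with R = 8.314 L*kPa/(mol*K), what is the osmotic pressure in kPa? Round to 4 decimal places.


Osmotic pressure (van't Hoff): Pi = M*R*T.
RT = 8.314 * 347 = 2884.958
Pi = 0.58 * 2884.958
Pi = 1673.27564 kPa, rounded to 4 dp:

1673.2756 kPa


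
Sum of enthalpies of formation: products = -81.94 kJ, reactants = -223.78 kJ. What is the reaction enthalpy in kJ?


dH_rxn = sum(dH_f products) - sum(dH_f reactants)
dH_rxn = -81.94 - (-223.78)
dH_rxn = 141.84 kJ:

141.84 kJ


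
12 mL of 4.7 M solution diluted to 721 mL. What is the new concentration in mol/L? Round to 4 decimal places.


Dilution: M1*V1 = M2*V2, solve for M2.
M2 = M1*V1 / V2
M2 = 4.7 * 12 / 721
M2 = 56.4 / 721
M2 = 0.07822469 mol/L, rounded to 4 dp:

0.0782 mol/L


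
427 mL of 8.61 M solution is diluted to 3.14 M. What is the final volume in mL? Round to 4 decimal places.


Dilution: M1*V1 = M2*V2, solve for V2.
V2 = M1*V1 / M2
V2 = 8.61 * 427 / 3.14
V2 = 3676.47 / 3.14
V2 = 1170.85031847 mL, rounded to 4 dp:

1170.8503 mL


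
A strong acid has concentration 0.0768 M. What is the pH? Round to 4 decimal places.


A strong acid dissociates completely, so [H+] equals the given concentration.
pH = -log10([H+]) = -log10(0.0768)
pH = 1.11463878, rounded to 4 dp:

1.1146


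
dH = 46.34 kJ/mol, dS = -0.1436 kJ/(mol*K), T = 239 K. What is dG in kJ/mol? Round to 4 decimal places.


Gibbs: dG = dH - T*dS (consistent units, dS already in kJ/(mol*K)).
T*dS = 239 * -0.1436 = -34.3204
dG = 46.34 - (-34.3204)
dG = 80.6604 kJ/mol, rounded to 4 dp:

80.6604 kJ/mol


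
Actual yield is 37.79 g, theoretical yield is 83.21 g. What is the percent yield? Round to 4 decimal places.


% yield = 100 * actual / theoretical
% yield = 100 * 37.79 / 83.21
% yield = 45.41521452 %, rounded to 4 dp:

45.4152 %


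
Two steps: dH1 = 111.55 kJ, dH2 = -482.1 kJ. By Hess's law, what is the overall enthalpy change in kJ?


Hess's law: enthalpy is a state function, so add the step enthalpies.
dH_total = dH1 + dH2 = 111.55 + (-482.1)
dH_total = -370.55 kJ:

-370.55 kJ


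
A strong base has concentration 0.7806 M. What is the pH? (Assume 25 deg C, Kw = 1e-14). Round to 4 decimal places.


A strong base dissociates completely, so [OH-] equals the given concentration.
pOH = -log10([OH-]) = -log10(0.7806) = 0.107571
pH = 14 - pOH = 14 - 0.107571
pH = 13.892429, rounded to 4 dp:

13.8924


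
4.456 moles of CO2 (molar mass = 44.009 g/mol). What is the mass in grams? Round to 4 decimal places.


mass = n * M
mass = 4.456 * 44.009
mass = 196.104104 g, rounded to 4 dp:

196.1041 g


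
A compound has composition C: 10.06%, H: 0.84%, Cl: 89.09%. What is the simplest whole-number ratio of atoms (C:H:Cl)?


Assume 100 g of compound, divide each mass% by atomic mass to get moles, then normalize by the smallest to get a raw atom ratio.
Moles per 100 g: C: 10.06/12.011 = 0.8376, H: 0.84/1.008 = 0.8333, Cl: 89.09/35.453 = 2.5129
Raw ratio (divide by min = 0.8333): C: 1.005, H: 1.0, Cl: 3.015
Multiply by 1 to clear fractions: C: 1.005 ~= 1, H: 1.0 ~= 1, Cl: 3.015 ~= 3
Reduce by GCD to get the simplest whole-number ratio:

1:1:3


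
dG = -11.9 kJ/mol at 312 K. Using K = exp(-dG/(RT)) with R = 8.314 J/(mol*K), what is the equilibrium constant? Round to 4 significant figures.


dG is in kJ/mol; multiply by 1000 to match R in J/(mol*K).
RT = 8.314 * 312 = 2593.968 J/mol
exponent = -dG*1000 / (RT) = -(-11.9*1000) / 2593.968 = 4.58756623
K = exp(4.58756623)
K = 98.255009, rounded to 4 significant figures:

98.26


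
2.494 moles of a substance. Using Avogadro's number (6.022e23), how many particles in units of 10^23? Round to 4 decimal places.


N = n * NA, then divide by 1e23 for the requested units.
N / 1e23 = n * 6.022
N / 1e23 = 2.494 * 6.022
N / 1e23 = 15.018868, rounded to 4 dp:

15.0189


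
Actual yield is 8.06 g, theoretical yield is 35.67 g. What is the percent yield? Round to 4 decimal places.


% yield = 100 * actual / theoretical
% yield = 100 * 8.06 / 35.67
% yield = 22.59601906 %, rounded to 4 dp:

22.5960 %


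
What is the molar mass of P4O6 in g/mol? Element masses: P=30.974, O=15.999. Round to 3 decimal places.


M = sum(count * atomic_mass) over atoms.
M = 4*30.974 + 6*15.999
M = 123.896 + 95.994
M = 219.89 g/mol, rounded to 3 dp:

219.890 g/mol


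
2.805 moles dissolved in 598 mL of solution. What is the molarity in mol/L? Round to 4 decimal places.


Convert volume to liters: V_L = V_mL / 1000.
V_L = 598 / 1000 = 0.598 L
M = n / V_L = 2.805 / 0.598
M = 4.69063545 mol/L, rounded to 4 dp:

4.6906 mol/L


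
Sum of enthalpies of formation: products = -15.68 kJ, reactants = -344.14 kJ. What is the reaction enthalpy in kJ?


dH_rxn = sum(dH_f products) - sum(dH_f reactants)
dH_rxn = -15.68 - (-344.14)
dH_rxn = 328.46 kJ:

328.46 kJ


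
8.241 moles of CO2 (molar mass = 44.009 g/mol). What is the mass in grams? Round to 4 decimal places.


mass = n * M
mass = 8.241 * 44.009
mass = 362.678169 g, rounded to 4 dp:

362.6782 g


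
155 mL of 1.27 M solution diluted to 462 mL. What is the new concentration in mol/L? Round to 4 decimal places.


Dilution: M1*V1 = M2*V2, solve for M2.
M2 = M1*V1 / V2
M2 = 1.27 * 155 / 462
M2 = 196.85 / 462
M2 = 0.42608225 mol/L, rounded to 4 dp:

0.4261 mol/L


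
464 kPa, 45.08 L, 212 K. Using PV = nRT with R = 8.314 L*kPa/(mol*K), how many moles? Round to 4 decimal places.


PV = nRT, solve for n = PV / (RT).
PV = 464 * 45.08 = 20917.12
RT = 8.314 * 212 = 1762.568
n = 20917.12 / 1762.568
n = 11.86741164 mol, rounded to 4 dp:

11.8674 mol


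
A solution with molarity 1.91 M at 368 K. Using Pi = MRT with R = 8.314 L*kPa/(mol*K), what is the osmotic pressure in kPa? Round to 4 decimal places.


Osmotic pressure (van't Hoff): Pi = M*R*T.
RT = 8.314 * 368 = 3059.552
Pi = 1.91 * 3059.552
Pi = 5843.74432 kPa, rounded to 4 dp:

5843.7443 kPa


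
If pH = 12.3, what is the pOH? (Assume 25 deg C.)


At 25 deg C, pH + pOH = 14.
pOH = 14 - pH = 14 - 12.3
pOH = 1.7:

1.70


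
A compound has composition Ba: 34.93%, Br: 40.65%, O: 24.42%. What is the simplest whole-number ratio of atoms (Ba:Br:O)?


Assume 100 g of compound, divide each mass% by atomic mass to get moles, then normalize by the smallest to get a raw atom ratio.
Moles per 100 g: Ba: 34.93/137.327 = 0.2544, Br: 40.65/79.904 = 0.5087, O: 24.42/15.999 = 1.5263
Raw ratio (divide by min = 0.2544): Ba: 1.0, Br: 2.0, O: 6.001
Multiply by 1 to clear fractions: Ba: 1.0 ~= 1, Br: 2.0 ~= 2, O: 6.001 ~= 6
Reduce by GCD to get the simplest whole-number ratio:

1:2:6


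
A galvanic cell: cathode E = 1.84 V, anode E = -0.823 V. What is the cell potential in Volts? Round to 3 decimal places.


Standard cell potential: E_cell = E_cathode - E_anode.
E_cell = 1.84 - (-0.823)
E_cell = 2.663 V, rounded to 3 dp:

2.663 V


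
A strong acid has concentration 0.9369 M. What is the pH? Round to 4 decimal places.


A strong acid dissociates completely, so [H+] equals the given concentration.
pH = -log10([H+]) = -log10(0.9369)
pH = 0.02830676, rounded to 4 dp:

0.0283


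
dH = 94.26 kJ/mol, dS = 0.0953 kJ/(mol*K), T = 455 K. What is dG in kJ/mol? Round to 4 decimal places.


Gibbs: dG = dH - T*dS (consistent units, dS already in kJ/(mol*K)).
T*dS = 455 * 0.0953 = 43.3615
dG = 94.26 - (43.3615)
dG = 50.8985 kJ/mol, rounded to 4 dp:

50.8985 kJ/mol


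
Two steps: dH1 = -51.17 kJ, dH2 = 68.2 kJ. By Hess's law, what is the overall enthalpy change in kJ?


Hess's law: enthalpy is a state function, so add the step enthalpies.
dH_total = dH1 + dH2 = -51.17 + (68.2)
dH_total = 17.03 kJ:

17.03 kJ


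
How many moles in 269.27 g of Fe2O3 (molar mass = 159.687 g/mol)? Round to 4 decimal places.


n = mass / M
n = 269.27 / 159.687
n = 1.6862362 mol, rounded to 4 dp:

1.6862 mol


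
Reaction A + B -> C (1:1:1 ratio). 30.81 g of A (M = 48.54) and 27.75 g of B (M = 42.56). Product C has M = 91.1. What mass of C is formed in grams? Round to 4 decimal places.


Find moles of each reactant; the smaller value is the limiting reagent in a 1:1:1 reaction, so moles_C equals moles of the limiter.
n_A = mass_A / M_A = 30.81 / 48.54 = 0.634734 mol
n_B = mass_B / M_B = 27.75 / 42.56 = 0.652021 mol
Limiting reagent: A (smaller), n_limiting = 0.634734 mol
mass_C = n_limiting * M_C = 0.634734 * 91.1
mass_C = 57.8242674 g, rounded to 4 dp:

57.8243 g


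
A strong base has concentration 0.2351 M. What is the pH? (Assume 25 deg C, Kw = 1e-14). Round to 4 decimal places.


A strong base dissociates completely, so [OH-] equals the given concentration.
pOH = -log10([OH-]) = -log10(0.2351) = 0.628747
pH = 14 - pOH = 14 - 0.628747
pH = 13.371253, rounded to 4 dp:

13.3713


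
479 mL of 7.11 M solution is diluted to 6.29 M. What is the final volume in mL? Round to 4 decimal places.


Dilution: M1*V1 = M2*V2, solve for V2.
V2 = M1*V1 / M2
V2 = 7.11 * 479 / 6.29
V2 = 3405.69 / 6.29
V2 = 541.44515103 mL, rounded to 4 dp:

541.4452 mL


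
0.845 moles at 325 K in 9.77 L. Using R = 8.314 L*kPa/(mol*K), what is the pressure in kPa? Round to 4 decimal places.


PV = nRT, solve for P = nRT / V.
nRT = 0.845 * 8.314 * 325 = 2283.2323
P = 2283.2323 / 9.77
P = 233.69829069 kPa, rounded to 4 dp:

233.6983 kPa


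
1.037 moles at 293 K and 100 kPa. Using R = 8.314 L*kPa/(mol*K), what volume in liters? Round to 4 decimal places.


PV = nRT, solve for V = nRT / P.
nRT = 1.037 * 8.314 * 293 = 2526.1341
V = 2526.1341 / 100
V = 25.261341 L, rounded to 4 dp:

25.2613 L


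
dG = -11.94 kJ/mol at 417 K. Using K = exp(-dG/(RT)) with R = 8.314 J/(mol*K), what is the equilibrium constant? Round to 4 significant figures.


dG is in kJ/mol; multiply by 1000 to match R in J/(mol*K).
RT = 8.314 * 417 = 3466.938 J/mol
exponent = -dG*1000 / (RT) = -(-11.94*1000) / 3466.938 = 3.44396121
K = exp(3.44396121)
K = 31.310741, rounded to 4 significant figures:

31.31
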